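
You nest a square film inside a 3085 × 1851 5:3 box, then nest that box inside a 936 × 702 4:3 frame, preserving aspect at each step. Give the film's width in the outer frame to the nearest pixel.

Inside the 3085×1851 canvas the film is height-limited at 1851.00 × 1851.00.
Second fit — the 5:3 canvas into 936×702 spans the width: 936.00 × 561.60 (×0.3034 from 3085×1851).
The film scales with it: width 1851.00 × 0.3034 ≈ 561.60.

562 px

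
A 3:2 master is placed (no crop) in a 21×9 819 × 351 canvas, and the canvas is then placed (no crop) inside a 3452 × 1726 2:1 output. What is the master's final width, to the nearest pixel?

2219 px

First fit — 3:2 into 819×351 spans the height: 526.50 × 351.00.
The 21×9 canvas is width-limited in 3452×1726, giving 3452.00 × 1479.43; scale factor 4.2149.
So the master's width is 526.50 × 4.2149 ≈ 2219.14.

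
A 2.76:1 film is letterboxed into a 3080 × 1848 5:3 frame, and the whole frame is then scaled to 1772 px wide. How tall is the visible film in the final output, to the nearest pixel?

642 px

In the 3080×1848 frame the film fills the width: height = 3080 / 2.760 ≈ 1115.94 px.
Scaling 3080 → 1772 is ×0.5753, so the height becomes 1115.94 × 0.5753 ≈ 642.03 px.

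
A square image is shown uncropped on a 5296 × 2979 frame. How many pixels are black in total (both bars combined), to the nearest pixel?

6902343 pixels

square (1.000) < 16:9 (1.778), so the image fills the height.
The image is 2979 × 1/1 ≈ 2979.0000 px wide.
5296 − 2979.0000 = 2317.0000 px of bars.
Bar area = 2317.0000 × 2979 ≈ 6902343 px.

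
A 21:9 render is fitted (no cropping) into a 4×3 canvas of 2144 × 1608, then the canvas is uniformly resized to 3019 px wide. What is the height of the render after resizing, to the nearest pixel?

1294 px

In the 2144×1608 frame the render fills the width: height = 2144 × 9/21 ≈ 918.86 px.
The frame scales by 3019/2144 = 1.4081; 918.86 × 1.4081 ≈ 1293.86 px.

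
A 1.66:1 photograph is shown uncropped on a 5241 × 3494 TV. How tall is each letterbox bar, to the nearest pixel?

168 px

1.66:1 is wider than 3:2, so it spans the full width.
The photograph is 5241 / 1.660 ≈ 3157.23 px tall.
Black = 3494 − 3157.23 = 336.77 px, or 168.39 per bar.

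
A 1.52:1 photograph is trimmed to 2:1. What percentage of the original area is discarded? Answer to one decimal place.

24.0%

Going from 1.52:1 to 2:1 means cutting height while keeping width.
Area ratio = (1.520)/(2.000) = 76.00%; the remaining 24.00% is cropped out.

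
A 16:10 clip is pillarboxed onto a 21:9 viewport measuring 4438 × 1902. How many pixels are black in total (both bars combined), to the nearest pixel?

16:10 is narrower than 21:9, so it spans the full height.
The clip is 1902 × 16/10 ≈ 3043.2000 px wide.
Leftover width: 4438 − 3043.2000 = 1394.8000 px.
Bar area = 1394.8000 × 1902 ≈ 2652910 px.

2652910 pixels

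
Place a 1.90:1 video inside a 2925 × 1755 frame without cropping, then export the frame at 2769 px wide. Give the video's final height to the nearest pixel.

At 2925×1755 the video is width-limited, so height = 2925 / 1.900 ≈ 1539.47 px.
Scaling 2925 → 2769 is ×0.9467, so the height becomes 1539.47 × 0.9467 ≈ 1457.37 px.

1457 px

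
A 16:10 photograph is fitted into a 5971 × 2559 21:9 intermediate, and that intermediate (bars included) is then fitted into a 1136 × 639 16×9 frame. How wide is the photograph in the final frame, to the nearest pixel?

779 px

16:10 in 5971×2559: fills the height, so the photograph is 4094.40 × 2559.00.
21:9 in 1136×639: fills the width, so the intermediate becomes 1136.00 × 486.86 — a scale of ×0.1903.
Applying the same ×0.1903: 4094.40 → 778.97.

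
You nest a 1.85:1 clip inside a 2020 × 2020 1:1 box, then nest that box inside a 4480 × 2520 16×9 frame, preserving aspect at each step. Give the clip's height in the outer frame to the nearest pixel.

1362 px

1.85:1 in 2020×2020: fills the width, so the clip is 2020.00 × 1091.89.
Second fit — the 1:1 canvas into 4480×2520 spans the height: 2520.00 × 2520.00 (×1.2475 from 2020×2020).
Applying the same ×1.2475: 1091.89 → 1362.16.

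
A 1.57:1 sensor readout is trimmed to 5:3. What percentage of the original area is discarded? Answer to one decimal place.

5.8%

Going from 1.57:1 to 5:3 means cutting height while keeping width.
Fraction kept = (1.570)/(1.667) ≈ 94.20%, so 5.80% is lost.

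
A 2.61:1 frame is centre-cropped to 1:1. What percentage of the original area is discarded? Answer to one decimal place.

61.7%

1:1 is narrower than 2.61:1, so the crop keeps the full height and trims the width.
(1.000)/(2.610) ≈ 0.383 of the area survives, leaving 61.69% discarded.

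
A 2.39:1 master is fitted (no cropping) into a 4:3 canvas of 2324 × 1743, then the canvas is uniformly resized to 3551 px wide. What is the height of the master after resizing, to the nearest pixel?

In the 2324×1743 frame the master fills the width: height = 2324 / 2.390 ≈ 972.38 px.
Scaling 2324 → 3551 is ×1.5280, so the height becomes 972.38 × 1.5280 ≈ 1485.77 px.

1486 px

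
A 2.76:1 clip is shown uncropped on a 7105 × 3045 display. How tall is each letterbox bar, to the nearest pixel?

235 px

Since 2.760 > 2.333, the clip is width-limited.
The clip is 7105 / 2.760 ≈ 2574.28 px tall.
Black = 3045 − 2574.28 = 470.72 px, or 235.36 per bar.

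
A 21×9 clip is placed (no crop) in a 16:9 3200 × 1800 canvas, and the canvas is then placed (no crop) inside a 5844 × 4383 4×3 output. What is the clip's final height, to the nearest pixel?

2505 px

21×9 in 3200×1800: fills the width, so the clip is 3200.00 × 1371.43.
Second fit — the 16:9 canvas into 5844×4383 spans the width: 5844.00 × 3287.25 (×1.8262 from 3200×1800).
Applying the same ×1.8262: 1371.43 → 2504.57.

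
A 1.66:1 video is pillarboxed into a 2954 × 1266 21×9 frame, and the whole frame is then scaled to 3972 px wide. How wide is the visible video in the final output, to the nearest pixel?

At 2954×1266 the video is height-limited, so width = 1266 × 1.660 ≈ 2101.56 px.
The frame scales by 3972/2954 = 1.3446; 2101.56 × 1.3446 ≈ 2825.79 px.

2826 px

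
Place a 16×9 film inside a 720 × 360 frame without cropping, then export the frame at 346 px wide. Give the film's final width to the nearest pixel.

308 px

At 720×360 the film is height-limited, so width = 360 × 16/9 ≈ 640.00 px.
Resizing to 346 px wide multiplies everything by 0.4806: 640.00 → 307.56 px.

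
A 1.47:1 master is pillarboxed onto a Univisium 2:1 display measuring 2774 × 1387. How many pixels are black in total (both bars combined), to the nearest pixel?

1019598 pixels

1.47:1 is narrower than Univisium 2:1, so it spans the full height.
The master is 1387 × 1.470 ≈ 2038.8900 px wide.
2774 − 2038.8900 = 735.1100 px of bars.
Across the 1387-px span: 735.1100 × 1387 ≈ 1019598 px.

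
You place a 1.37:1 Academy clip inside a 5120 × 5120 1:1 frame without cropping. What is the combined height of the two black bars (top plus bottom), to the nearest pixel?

1.37:1 Academy is wider than 1:1, so it spans the full width.
The clip is 5120 / 1.370 ≈ 3737.23 px tall.
Leftover height: 5120 − 3737.23 = 1382.77 px.

1383 px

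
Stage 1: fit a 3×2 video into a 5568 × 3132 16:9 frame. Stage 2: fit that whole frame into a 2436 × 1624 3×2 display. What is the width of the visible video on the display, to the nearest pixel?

Inside the 5568×3132 canvas the video is height-limited at 4698.00 × 3132.00.
Second fit — the 16:9 canvas into 2436×1624 spans the width: 2436.00 × 1370.25 (×0.4375 from 5568×3132).
The video scales with it: width 4698.00 × 0.4375 ≈ 2055.38.

2055 px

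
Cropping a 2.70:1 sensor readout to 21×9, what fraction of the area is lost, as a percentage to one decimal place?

The height stays; only width is cut (since 21×9 is narrower than 2.70:1).
(2.333)/(2.700) ≈ 0.864 of the area survives, leaving 13.58% discarded.

13.6%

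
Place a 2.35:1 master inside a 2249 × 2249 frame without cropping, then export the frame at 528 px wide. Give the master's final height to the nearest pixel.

225 px

In the 2249×2249 frame the master fills the width: height = 2249 / 2.350 ≈ 957.02 px.
Resizing to 528 px wide multiplies everything by 0.2348: 957.02 → 224.68 px.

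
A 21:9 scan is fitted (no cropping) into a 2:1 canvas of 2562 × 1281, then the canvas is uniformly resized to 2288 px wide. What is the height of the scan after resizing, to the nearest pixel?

981 px

Fitted into 2562×1281, the scan spans the width; its height is 2562 × 9/21 ≈ 1098.00 px.
Scaling 2562 → 2288 is ×0.8931, so the height becomes 1098.00 × 0.8931 ≈ 980.57 px.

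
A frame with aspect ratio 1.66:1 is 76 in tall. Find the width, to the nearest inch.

126 in

76 × 1.660 = 126.16.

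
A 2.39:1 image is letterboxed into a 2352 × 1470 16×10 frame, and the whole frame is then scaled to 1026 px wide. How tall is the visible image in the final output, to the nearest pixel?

429 px

Fitted into 2352×1470, the image spans the width; its height is 2352 / 2.390 ≈ 984.10 px.
Scaling 2352 → 1026 is ×0.4362, so the height becomes 984.10 × 0.4362 ≈ 429.29 px.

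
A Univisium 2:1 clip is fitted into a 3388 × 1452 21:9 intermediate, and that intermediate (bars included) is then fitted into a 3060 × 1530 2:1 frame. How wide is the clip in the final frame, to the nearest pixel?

Inside the 3388×1452 canvas the clip is height-limited at 2904.00 × 1452.00.
The 21:9 canvas is width-limited in 3060×1530, giving 3060.00 × 1311.43; scale factor 0.9032.
So the clip's width is 2904.00 × 0.9032 ≈ 2622.86.

2623 px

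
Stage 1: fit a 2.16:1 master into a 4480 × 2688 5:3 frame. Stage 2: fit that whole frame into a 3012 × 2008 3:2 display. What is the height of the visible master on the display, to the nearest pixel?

1394 px

2.16:1 in 4480×2688: fills the width, so the master is 4480.00 × 2074.07.
The 5:3 canvas is width-limited in 3012×2008, giving 3012.00 × 1807.20; scale factor 0.6723.
Applying the same ×0.6723: 2074.07 → 1394.44.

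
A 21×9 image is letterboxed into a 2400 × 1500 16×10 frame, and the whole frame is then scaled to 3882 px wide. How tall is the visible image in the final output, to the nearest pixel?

Fitted into 2400×1500, the image spans the width; its height is 2400 × 9/21 ≈ 1028.57 px.
Scaling 2400 → 3882 is ×1.6175, so the height becomes 1028.57 × 1.6175 ≈ 1663.71 px.

1664 px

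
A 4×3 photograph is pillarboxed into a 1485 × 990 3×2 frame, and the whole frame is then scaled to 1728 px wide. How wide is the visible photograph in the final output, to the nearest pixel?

At 1485×990 the photograph is height-limited, so width = 990 × 4/3 ≈ 1320.00 px.
Scaling 1485 → 1728 is ×1.1636, so the width becomes 1320.00 × 1.1636 ≈ 1536.00 px.

1536 px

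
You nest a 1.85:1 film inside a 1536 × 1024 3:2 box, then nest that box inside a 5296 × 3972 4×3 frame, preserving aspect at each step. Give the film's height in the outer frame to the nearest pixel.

1.85:1 in 1536×1024: fills the width, so the film is 1536.00 × 830.27.
3:2 in 5296×3972: fills the width, so the intermediate becomes 5296.00 × 3530.67 — a scale of ×3.4479.
So the film's height is 830.27 × 3.4479 ≈ 2862.70.

2863 px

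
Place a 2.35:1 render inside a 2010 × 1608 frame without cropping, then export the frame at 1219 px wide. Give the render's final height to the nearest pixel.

Fitted into 2010×1608, the render spans the width; its height is 2010 / 2.350 ≈ 855.32 px.
Resizing to 1219 px wide multiplies everything by 0.6065: 855.32 → 518.72 px.

519 px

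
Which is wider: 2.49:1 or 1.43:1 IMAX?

2.49:1

2.49 and 1.43; 2.49 > 1.43.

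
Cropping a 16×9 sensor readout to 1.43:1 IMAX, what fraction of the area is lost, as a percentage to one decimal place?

1.43:1 IMAX is narrower than 16×9, so the crop keeps the full height and trims the width.
Area ratio = (1.430)/(1.778) = 80.44%; the remaining 19.56% is cropped out.

19.6%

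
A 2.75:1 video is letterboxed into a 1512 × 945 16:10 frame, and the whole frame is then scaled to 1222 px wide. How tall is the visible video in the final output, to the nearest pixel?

444 px

At 1512×945 the video is width-limited, so height = 1512 / 2.750 ≈ 549.82 px.
Scaling 1512 → 1222 is ×0.8082, so the height becomes 549.82 × 0.8082 ≈ 444.36 px.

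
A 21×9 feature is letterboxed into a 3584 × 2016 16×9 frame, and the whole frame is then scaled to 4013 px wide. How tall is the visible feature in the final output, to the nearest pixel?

1720 px

Fitted into 3584×2016, the feature spans the width; its height is 3584 × 9/21 ≈ 1536.00 px.
Scaling 3584 → 4013 is ×1.1197, so the height becomes 1536.00 × 1.1197 ≈ 1719.86 px.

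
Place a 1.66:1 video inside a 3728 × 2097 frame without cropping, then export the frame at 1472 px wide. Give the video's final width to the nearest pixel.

1374 px

In the 3728×2097 frame the video fills the height: width = 2097 × 1.660 ≈ 3481.02 px.
Scaling 3728 → 1472 is ×0.3948, so the width becomes 3481.02 × 0.3948 ≈ 1374.48 px.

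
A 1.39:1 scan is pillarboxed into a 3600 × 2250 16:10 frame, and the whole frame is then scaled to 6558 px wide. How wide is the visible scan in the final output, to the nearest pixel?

5697 px

At 3600×2250 the scan is height-limited, so width = 2250 × 1.390 ≈ 3127.50 px.
The frame scales by 6558/3600 = 1.8217; 3127.50 × 1.8217 ≈ 5697.26 px.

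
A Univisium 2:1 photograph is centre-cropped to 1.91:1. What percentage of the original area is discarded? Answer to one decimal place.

4.5%

1.91:1 is narrower than Univisium 2:1, so the crop keeps the full height and trims the width.
(1.910)/(2.000) ≈ 0.955 of the area survives, leaving 4.50% discarded.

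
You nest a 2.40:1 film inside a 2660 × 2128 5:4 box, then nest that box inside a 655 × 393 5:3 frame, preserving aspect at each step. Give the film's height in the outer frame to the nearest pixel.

205 px

First fit — 2.40:1 into 2660×2128 spans the width: 2660.00 × 1108.33.
5:4 in 655×393: fills the height, so the intermediate becomes 491.25 × 393.00 — a scale of ×0.1847.
Applying the same ×0.1847: 1108.33 → 204.69.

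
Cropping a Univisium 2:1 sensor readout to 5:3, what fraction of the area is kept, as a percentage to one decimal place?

83.3%

Going from Univisium 2:1 to 5:3 means cutting width while keeping height.
Fraction kept = (1.667)/(2.000) ≈ 83.33%.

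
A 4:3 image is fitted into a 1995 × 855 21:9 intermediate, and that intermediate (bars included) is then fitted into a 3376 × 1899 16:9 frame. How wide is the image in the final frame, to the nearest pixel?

1929 px

Inside the 1995×855 canvas the image is height-limited at 1140.00 × 855.00.
The 21:9 canvas is width-limited in 3376×1899, giving 3376.00 × 1446.86; scale factor 1.6922.
So the image's width is 1140.00 × 1.6922 ≈ 1929.14.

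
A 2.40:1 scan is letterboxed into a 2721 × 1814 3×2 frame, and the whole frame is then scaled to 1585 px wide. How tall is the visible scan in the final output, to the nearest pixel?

660 px

Fitted into 2721×1814, the scan spans the width; its height is 2721 / 2.400 ≈ 1133.75 px.
Resizing to 1585 px wide multiplies everything by 0.5825: 1133.75 → 660.42 px.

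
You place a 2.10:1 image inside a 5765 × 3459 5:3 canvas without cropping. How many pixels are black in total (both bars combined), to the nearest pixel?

4114837 pixels

2.10:1 is wider than 5:3, so it spans the full width.
Content height = 5765 / 2.100 ≈ 2745.2381 px.
Black = 3459 − 2745.2381 = 713.7619 px.
Across the 5765-px span: 713.7619 × 5765 ≈ 4114837 px.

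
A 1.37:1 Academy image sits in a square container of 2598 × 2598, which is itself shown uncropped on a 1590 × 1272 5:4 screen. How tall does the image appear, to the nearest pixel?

928 px

1.37:1 Academy in 2598×2598: fills the width, so the image is 2598.00 × 1896.35.
square in 1590×1272: fills the height, so the intermediate becomes 1272.00 × 1272.00 — a scale of ×0.4896.
The image scales with it: height 1896.35 × 0.4896 ≈ 928.47.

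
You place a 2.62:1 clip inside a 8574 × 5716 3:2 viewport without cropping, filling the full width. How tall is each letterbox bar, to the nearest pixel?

1222 px

The clip is 8574 / 2.620 ≈ 3272.52 px tall.
Black = 5716 − 3272.52 = 2443.48 px, or 1221.74 per bar.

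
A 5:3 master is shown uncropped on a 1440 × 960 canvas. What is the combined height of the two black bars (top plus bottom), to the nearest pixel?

96 px

5:3 is wider than 3:2, so it spans the full width.
Content height = 1440 × 3/5 ≈ 864.00 px.
960 − 864.00 = 96.00 px of bars.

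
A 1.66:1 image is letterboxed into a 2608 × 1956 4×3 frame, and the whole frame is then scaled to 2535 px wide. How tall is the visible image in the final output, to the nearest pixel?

1527 px

At 2608×1956 the image is width-limited, so height = 2608 / 1.660 ≈ 1571.08 px.
Resizing to 2535 px wide multiplies everything by 0.9720: 1571.08 → 1527.11 px.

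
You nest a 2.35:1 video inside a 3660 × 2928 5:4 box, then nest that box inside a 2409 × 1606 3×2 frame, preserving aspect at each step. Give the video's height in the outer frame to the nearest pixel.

Inside the 3660×2928 canvas the video is width-limited at 3660.00 × 1557.45.
5:4 in 2409×1606: fills the height, so the intermediate becomes 2007.50 × 1606.00 — a scale of ×0.5485.
Applying the same ×0.5485: 1557.45 → 854.26.

854 px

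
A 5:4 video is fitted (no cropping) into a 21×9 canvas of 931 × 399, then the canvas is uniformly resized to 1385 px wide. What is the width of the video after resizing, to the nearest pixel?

In the 931×399 frame the video fills the height: width = 399 × 5/4 ≈ 498.75 px.
The frame scales by 1385/931 = 1.4876; 498.75 × 1.4876 ≈ 741.96 px.

742 px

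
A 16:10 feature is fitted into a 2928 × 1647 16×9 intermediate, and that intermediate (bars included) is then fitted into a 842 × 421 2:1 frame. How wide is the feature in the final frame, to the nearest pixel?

674 px

First fit — 16:10 into 2928×1647 spans the height: 2635.20 × 1647.00.
Second fit — the 16×9 canvas into 842×421 spans the height: 748.44 × 421.00 (×0.2556 from 2928×1647).
So the feature's width is 2635.20 × 0.2556 ≈ 673.60.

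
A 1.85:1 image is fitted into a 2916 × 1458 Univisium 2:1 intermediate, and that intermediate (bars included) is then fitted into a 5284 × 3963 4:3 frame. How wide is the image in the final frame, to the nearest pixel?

4888 px

Inside the 2916×1458 canvas the image is height-limited at 2697.30 × 1458.00.
The Univisium 2:1 canvas is width-limited in 5284×3963, giving 5284.00 × 2642.00; scale factor 1.8121.
The image scales with it: width 2697.30 × 1.8121 ≈ 4887.70.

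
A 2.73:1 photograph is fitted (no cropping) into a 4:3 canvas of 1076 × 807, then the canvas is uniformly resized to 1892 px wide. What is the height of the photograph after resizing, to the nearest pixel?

In the 1076×807 frame the photograph fills the width: height = 1076 / 2.730 ≈ 394.14 px.
The frame scales by 1892/1076 = 1.7584; 394.14 × 1.7584 ≈ 693.04 px.

693 px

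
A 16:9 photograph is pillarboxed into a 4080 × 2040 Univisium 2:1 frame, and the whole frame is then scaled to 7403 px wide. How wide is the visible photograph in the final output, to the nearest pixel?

6580 px

At 4080×2040 the photograph is height-limited, so width = 2040 × 16/9 ≈ 3626.67 px.
Resizing to 7403 px wide multiplies everything by 1.8145: 3626.67 → 6580.44 px.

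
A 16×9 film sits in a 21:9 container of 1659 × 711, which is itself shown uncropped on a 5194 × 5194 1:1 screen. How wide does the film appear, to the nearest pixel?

3957 px

16×9 in 1659×711: fills the height, so the film is 1264.00 × 711.00.
The 21:9 canvas is width-limited in 5194×5194, giving 5194.00 × 2226.00; scale factor 3.1308.
The film scales with it: width 1264.00 × 3.1308 ≈ 3957.33.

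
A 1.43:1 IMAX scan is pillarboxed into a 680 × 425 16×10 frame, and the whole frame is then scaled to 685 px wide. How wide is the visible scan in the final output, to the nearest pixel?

Fitted into 680×425, the scan spans the height; its width is 425 × 1.430 ≈ 607.75 px.
The frame scales by 685/680 = 1.0074; 607.75 × 1.0074 ≈ 612.22 px.

612 px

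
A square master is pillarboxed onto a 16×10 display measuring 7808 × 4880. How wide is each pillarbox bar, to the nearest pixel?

1464 px

square (1.000) < 16×10 (1.600), so the master fills the height.
The master is 4880 × 1/1 ≈ 4880.00 px wide.
Black = 7808 − 4880.00 = 2928.00 px, or 1464.00 per bar.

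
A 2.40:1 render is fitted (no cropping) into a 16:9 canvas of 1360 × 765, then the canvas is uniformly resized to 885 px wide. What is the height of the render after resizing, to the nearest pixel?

369 px

In the 1360×765 frame the render fills the width: height = 1360 / 2.400 ≈ 566.67 px.
Scaling 1360 → 885 is ×0.6507, so the height becomes 566.67 × 0.6507 ≈ 368.75 px.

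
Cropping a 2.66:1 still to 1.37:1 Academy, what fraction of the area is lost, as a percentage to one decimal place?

48.5%

The height stays; only width is cut (since 1.37:1 Academy is narrower than 2.66:1).
(1.370)/(2.660) ≈ 0.515 of the area survives, leaving 48.50% discarded.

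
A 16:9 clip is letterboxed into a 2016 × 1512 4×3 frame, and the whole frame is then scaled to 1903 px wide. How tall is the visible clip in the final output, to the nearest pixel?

1070 px

In the 2016×1512 frame the clip fills the width: height = 2016 × 9/16 ≈ 1134.00 px.
Resizing to 1903 px wide multiplies everything by 0.9439: 1134.00 → 1070.44 px.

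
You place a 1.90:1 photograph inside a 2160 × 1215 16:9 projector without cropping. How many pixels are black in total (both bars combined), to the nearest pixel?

1.90:1 is wider than 16:9, so it spans the full width.
The photograph is 2160 / 1.900 ≈ 1136.8421 px tall.
1215 − 1136.8421 = 78.1579 px of bars.
That's 78.1579 × 2160 ≈ 168821 black pixels.

168821 pixels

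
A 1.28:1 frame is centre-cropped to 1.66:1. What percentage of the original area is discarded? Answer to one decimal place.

1.66:1 is wider than 1.28:1, so the crop keeps the full width and trims the height.
(1.280)/(1.660) ≈ 0.771 of the area survives, leaving 22.89% discarded.

22.9%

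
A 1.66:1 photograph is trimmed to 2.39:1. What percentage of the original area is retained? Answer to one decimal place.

69.5%

The width stays; only height is cut (since 2.39:1 is wider than 1.66:1).
Fraction kept = (1.660)/(2.390) ≈ 69.46%.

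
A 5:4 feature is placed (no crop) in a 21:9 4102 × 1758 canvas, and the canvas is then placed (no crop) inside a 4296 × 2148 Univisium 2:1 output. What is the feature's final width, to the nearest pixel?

2301 px

5:4 in 4102×1758: fills the height, so the feature is 2197.50 × 1758.00.
21:9 in 4296×2148: fills the width, so the intermediate becomes 4296.00 × 1841.14 — a scale of ×1.0473.
So the feature's width is 2197.50 × 1.0473 ≈ 2301.43.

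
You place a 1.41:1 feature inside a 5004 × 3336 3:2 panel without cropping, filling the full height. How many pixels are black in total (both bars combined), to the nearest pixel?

The feature is 3336 × 1.410 ≈ 4703.7600 px wide.
Leftover width: 5004 − 4703.7600 = 300.2400 px.
Across the 3336-px span: 300.2400 × 3336 ≈ 1001601 px.

1001601 pixels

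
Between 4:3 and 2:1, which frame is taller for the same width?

4:3

4:3 = 1.333 and 2; 2 > 1.333. The smaller width-to-height ratio is the taller frame.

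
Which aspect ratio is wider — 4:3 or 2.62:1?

2.62:1

4:3 = 1.333 and 2.62; 2.62 > 1.333.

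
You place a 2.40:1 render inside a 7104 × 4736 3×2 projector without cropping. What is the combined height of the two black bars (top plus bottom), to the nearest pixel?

2.40:1 is wider than 3×2, so it spans the full width.
The render is 7104 / 2.400 ≈ 2960.00 px tall.
Leftover height: 4736 − 2960.00 = 1776.00 px.

1776 px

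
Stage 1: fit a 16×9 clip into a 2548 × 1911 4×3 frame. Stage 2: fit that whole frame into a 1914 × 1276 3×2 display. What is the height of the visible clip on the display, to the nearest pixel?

First fit — 16×9 into 2548×1911 spans the width: 2548.00 × 1433.25.
4×3 in 1914×1276: fills the height, so the intermediate becomes 1701.33 × 1276.00 — a scale of ×0.6677.
So the clip's height is 1433.25 × 0.6677 ≈ 957.00.

957 px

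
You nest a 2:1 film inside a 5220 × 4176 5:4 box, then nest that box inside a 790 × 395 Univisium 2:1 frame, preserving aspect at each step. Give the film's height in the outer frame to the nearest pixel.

2:1 in 5220×4176: fills the width, so the film is 5220.00 × 2610.00.
The 5:4 canvas is height-limited in 790×395, giving 493.75 × 395.00; scale factor 0.0946.
The film scales with it: height 2610.00 × 0.0946 ≈ 246.88.

247 px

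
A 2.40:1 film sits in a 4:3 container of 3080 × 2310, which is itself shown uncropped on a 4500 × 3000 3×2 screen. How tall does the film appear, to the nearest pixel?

1667 px

First fit — 2.40:1 into 3080×2310 spans the width: 3080.00 × 1283.33.
Second fit — the 4:3 canvas into 4500×3000 spans the height: 4000.00 × 3000.00 (×1.2987 from 3080×2310).
Applying the same ×1.2987: 1283.33 → 1666.67.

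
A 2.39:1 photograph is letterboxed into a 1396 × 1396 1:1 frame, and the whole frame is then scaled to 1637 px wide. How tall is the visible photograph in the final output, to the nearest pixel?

685 px

In the 1396×1396 frame the photograph fills the width: height = 1396 / 2.390 ≈ 584.10 px.
Scaling 1396 → 1637 is ×1.1726, so the height becomes 584.10 × 1.1726 ≈ 684.94 px.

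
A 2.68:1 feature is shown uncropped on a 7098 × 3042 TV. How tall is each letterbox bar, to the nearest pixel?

2.68:1 (2.680) > 21:9 (2.333), so the feature fills the width.
Content height = 7098 / 2.680 ≈ 2648.51 px.
3042 − 2648.51 = 393.49 px of bars (196.75 each).

197 px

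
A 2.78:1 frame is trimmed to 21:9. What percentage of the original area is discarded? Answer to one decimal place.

16.1%

21:9 is narrower than 2.78:1, so the crop keeps the full height and trims the width.
Area ratio = (2.333)/(2.780) = 83.93%; the remaining 16.07% is cropped out.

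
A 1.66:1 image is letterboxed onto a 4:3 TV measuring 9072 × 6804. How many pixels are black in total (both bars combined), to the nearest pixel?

1.66:1 is wider than 4:3, so it spans the full width.
That makes the image 5465.0602 px tall (9072 / 1.660).
Leftover height: 6804 − 5465.0602 = 1338.9398 px.
Bar area = 1338.9398 × 9072 ≈ 12146861 px.

12146861 pixels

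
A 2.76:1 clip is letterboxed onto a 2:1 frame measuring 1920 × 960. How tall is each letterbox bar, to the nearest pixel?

2.76:1 is wider than 2:1, so it spans the full width.
That makes the image 695.65 px tall (1920 / 2.760).
960 − 695.65 = 264.35 px of bars (132.17 each).

132 px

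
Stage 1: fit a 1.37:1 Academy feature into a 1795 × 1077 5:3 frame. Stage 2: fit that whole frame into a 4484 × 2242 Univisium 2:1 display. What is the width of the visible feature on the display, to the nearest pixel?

3072 px

First fit — 1.37:1 Academy into 1795×1077 spans the height: 1475.49 × 1077.00.
The 5:3 canvas is height-limited in 4484×2242, giving 3736.67 × 2242.00; scale factor 2.0817.
The feature scales with it: width 1475.49 × 2.0817 ≈ 3071.54.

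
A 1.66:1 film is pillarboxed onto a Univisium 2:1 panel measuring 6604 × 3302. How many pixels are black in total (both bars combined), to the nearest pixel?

1.66:1 is narrower than Univisium 2:1, so it spans the full height.
Content width = 3302 × 1.660 ≈ 5481.3200 px.
Leftover width: 6604 − 5481.3200 = 1122.6800 px.
Across the 3302-px span: 1122.6800 × 3302 ≈ 3707089 px.

3707089 pixels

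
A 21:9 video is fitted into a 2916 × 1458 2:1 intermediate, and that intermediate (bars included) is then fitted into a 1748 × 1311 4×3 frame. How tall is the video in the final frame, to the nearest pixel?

First fit — 21:9 into 2916×1458 spans the width: 2916.00 × 1249.71.
2:1 in 1748×1311: fills the width, so the intermediate becomes 1748.00 × 874.00 — a scale of ×0.5995.
Applying the same ×0.5995: 1249.71 → 749.14.

749 px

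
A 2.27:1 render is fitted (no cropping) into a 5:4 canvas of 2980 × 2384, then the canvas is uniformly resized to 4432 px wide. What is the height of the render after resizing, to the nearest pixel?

1952 px

Fitted into 2980×2384, the render spans the width; its height is 2980 / 2.270 ≈ 1312.78 px.
Scaling 2980 → 4432 is ×1.4872, so the height becomes 1312.78 × 1.4872 ≈ 1952.42 px.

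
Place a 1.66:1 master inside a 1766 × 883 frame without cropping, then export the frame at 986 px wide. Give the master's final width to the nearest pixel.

818 px

In the 1766×883 frame the master fills the height: width = 883 × 1.660 ≈ 1465.78 px.
Scaling 1766 → 986 is ×0.5583, so the width becomes 1465.78 × 0.5583 ≈ 818.38 px.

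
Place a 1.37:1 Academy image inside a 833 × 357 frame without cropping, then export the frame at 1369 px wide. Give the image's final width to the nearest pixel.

804 px

At 833×357 the image is height-limited, so width = 357 × 1.370 ≈ 489.09 px.
Scaling 833 → 1369 is ×1.6435, so the width becomes 489.09 × 1.6435 ≈ 803.80 px.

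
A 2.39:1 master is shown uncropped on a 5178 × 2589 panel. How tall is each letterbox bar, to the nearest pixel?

2.39:1 is wider than 2:1, so it spans the full width.
That makes the image 2166.53 px tall (5178 / 2.390).
Black = 2589 − 2166.53 = 422.47 px, or 211.24 per bar.

211 px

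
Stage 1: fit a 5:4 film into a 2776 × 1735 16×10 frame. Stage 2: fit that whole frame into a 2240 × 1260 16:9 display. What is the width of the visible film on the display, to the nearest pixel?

Inside the 2776×1735 canvas the film is height-limited at 2168.75 × 1735.00.
Second fit — the 16×10 canvas into 2240×1260 spans the height: 2016.00 × 1260.00 (×0.7262 from 2776×1735).
So the film's width is 2168.75 × 0.7262 ≈ 1575.00.

1575 px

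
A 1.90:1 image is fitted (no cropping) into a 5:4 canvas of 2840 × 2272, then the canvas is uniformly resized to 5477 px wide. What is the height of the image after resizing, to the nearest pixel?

At 2840×2272 the image is width-limited, so height = 2840 / 1.900 ≈ 1494.74 px.
Resizing to 5477 px wide multiplies everything by 1.9285: 1494.74 → 2882.63 px.

2883 px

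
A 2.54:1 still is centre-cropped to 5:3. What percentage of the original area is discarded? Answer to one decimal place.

The height stays; only width is cut (since 5:3 is narrower than 2.54:1).
(1.667)/(2.540) ≈ 0.656 of the area survives, leaving 34.38% discarded.

34.4%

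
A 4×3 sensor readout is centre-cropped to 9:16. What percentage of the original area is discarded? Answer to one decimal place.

57.8%

The height stays; only width is cut (since 9:16 is narrower than 4×3).
(0.562)/(1.333) ≈ 0.422 of the area survives, leaving 57.81% discarded.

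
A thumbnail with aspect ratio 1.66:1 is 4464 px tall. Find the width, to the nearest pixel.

At 1.66:1, 4464 × 1.660 ≈ 7410.24.

7410 px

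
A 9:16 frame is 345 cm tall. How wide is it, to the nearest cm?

345 / 16 × 9 = 194.06.

194 cm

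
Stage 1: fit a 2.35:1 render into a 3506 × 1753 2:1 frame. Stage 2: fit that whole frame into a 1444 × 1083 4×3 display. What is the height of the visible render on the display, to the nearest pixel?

Inside the 3506×1753 canvas the render is width-limited at 3506.00 × 1491.91.
The 2:1 canvas is width-limited in 1444×1083, giving 1444.00 × 722.00; scale factor 0.4119.
So the render's height is 1491.91 × 0.4119 ≈ 614.47.

614 px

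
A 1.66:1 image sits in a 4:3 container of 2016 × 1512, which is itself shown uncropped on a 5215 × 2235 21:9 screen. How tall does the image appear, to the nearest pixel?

1795 px

Inside the 2016×1512 canvas the image is width-limited at 2016.00 × 1214.46.
The 4:3 canvas is height-limited in 5215×2235, giving 2980.00 × 2235.00; scale factor 1.4782.
So the image's height is 1214.46 × 1.4782 ≈ 1795.18.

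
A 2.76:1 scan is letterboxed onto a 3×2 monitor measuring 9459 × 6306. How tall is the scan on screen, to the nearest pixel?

Since 2.760 > 1.500, the scan is width-limited.
The scan is 9459 / 2.760 ≈ 3427.17 px tall.

3427 px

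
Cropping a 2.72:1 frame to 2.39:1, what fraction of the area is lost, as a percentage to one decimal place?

12.1%

Going from 2.72:1 to 2.39:1 means cutting width while keeping height.
Area ratio = (2.390)/(2.720) = 87.87%; the remaining 12.13% is cropped out.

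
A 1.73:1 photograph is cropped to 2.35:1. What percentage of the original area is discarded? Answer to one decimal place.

2.35:1 is wider than 1.73:1, so the crop keeps the full width and trims the height.
Fraction kept = (1.730)/(2.350) ≈ 73.62%, so 26.38% is lost.

26.4%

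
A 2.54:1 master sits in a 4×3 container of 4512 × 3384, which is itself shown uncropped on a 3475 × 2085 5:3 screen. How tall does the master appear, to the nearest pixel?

1094 px

Inside the 4512×3384 canvas the master is width-limited at 4512.00 × 1776.38.
4×3 in 3475×2085: fills the height, so the intermediate becomes 2780.00 × 2085.00 — a scale of ×0.6161.
Applying the same ×0.6161: 1776.38 → 1094.49.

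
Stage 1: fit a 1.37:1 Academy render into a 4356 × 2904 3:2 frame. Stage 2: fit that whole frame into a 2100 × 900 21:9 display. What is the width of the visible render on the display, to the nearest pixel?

Inside the 4356×2904 canvas the render is height-limited at 3978.48 × 2904.00.
Second fit — the 3:2 canvas into 2100×900 spans the height: 1350.00 × 900.00 (×0.3099 from 4356×2904).
Applying the same ×0.3099: 3978.48 → 1233.00.

1233 px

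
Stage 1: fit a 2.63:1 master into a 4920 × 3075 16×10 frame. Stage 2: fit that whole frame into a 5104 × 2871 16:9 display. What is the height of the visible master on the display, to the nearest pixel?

First fit — 2.63:1 into 4920×3075 spans the width: 4920.00 × 1870.72.
Second fit — the 16×10 canvas into 5104×2871 spans the height: 4593.60 × 2871.00 (×0.9337 from 4920×3075).
Applying the same ×0.9337: 1870.72 → 1746.62.

1747 px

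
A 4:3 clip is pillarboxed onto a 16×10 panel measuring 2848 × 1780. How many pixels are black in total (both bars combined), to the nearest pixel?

844907 pixels

4:3 (1.333) < 16×10 (1.600), so the clip fills the height.
Content width = 1780 × 4/3 ≈ 2373.3333 px.
Leftover width: 2848 − 2373.3333 = 474.6667 px.
That's 474.6667 × 1780 ≈ 844907 black pixels.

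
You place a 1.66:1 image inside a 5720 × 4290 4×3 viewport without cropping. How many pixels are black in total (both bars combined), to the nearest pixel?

1.66:1 is wider than 4×3, so it spans the full width.
That makes the image 3445.7831 px tall (5720 / 1.660).
Black = 4290 − 3445.7831 = 844.2169 px.
Bar area = 844.2169 × 5720 ≈ 4828920 px.

4828920 pixels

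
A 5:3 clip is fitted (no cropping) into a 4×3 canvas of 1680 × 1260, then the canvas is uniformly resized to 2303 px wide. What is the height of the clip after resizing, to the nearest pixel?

1382 px

Fitted into 1680×1260, the clip spans the width; its height is 1680 × 3/5 ≈ 1008.00 px.
Resizing to 2303 px wide multiplies everything by 1.3708: 1008.00 → 1381.80 px.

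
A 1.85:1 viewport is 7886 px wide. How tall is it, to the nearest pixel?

Height = 7886 / 1.850 = 4262.70.

4263 px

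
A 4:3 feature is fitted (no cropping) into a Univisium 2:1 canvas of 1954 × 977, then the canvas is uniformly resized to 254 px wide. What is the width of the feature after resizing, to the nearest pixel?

Fitted into 1954×977, the feature spans the height; its width is 977 × 4/3 ≈ 1302.67 px.
Resizing to 254 px wide multiplies everything by 0.1300: 1302.67 → 169.33 px.

169 px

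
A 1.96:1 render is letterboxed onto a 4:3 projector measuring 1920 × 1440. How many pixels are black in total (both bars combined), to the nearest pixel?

Since 1.960 > 1.333, the render is width-limited.
The render is 1920 / 1.960 ≈ 979.5918 px tall.
1440 − 979.5918 = 460.4082 px of bars.
Bar area = 460.4082 × 1920 ≈ 883984 px.

883984 pixels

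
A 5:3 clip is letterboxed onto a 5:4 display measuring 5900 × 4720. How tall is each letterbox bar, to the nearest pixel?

5:3 (1.667) > 5:4 (1.250), so the clip fills the width.
The clip is 5900 × 3/5 ≈ 3540.00 px tall.
Leftover height: 4720 − 3540.00 = 1180.00 px → 590.00 each side.

590 px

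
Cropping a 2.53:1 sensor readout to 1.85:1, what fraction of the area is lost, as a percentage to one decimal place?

1.85:1 is narrower than 2.53:1, so the crop keeps the full height and trims the width.
Area ratio = (1.850)/(2.530) = 73.12%; the remaining 26.88% is cropped out.

26.9%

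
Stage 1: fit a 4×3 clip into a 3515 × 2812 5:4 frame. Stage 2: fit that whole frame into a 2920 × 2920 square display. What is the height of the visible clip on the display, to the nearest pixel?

Inside the 3515×2812 canvas the clip is width-limited at 3515.00 × 2636.25.
5:4 in 2920×2920: fills the width, so the intermediate becomes 2920.00 × 2336.00 — a scale of ×0.8307.
So the clip's height is 2636.25 × 0.8307 ≈ 2190.00.

2190 px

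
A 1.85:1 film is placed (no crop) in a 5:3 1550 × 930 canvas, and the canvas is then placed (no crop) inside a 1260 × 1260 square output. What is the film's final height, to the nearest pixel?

681 px

First fit — 1.85:1 into 1550×930 spans the width: 1550.00 × 837.84.
The 5:3 canvas is width-limited in 1260×1260, giving 1260.00 × 756.00; scale factor 0.8129.
So the film's height is 837.84 × 0.8129 ≈ 681.08.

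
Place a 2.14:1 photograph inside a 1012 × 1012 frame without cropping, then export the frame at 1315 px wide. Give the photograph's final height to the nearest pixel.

614 px

At 1012×1012 the photograph is width-limited, so height = 1012 / 2.140 ≈ 472.90 px.
Resizing to 1315 px wide multiplies everything by 1.2994: 472.90 → 614.49 px.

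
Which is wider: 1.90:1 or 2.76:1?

1.9 and 2.76; 2.76 > 1.9.

2.76:1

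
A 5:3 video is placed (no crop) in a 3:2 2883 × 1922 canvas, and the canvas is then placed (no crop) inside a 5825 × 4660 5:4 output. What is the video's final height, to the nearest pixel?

Inside the 2883×1922 canvas the video is width-limited at 2883.00 × 1729.80.
Second fit — the 3:2 canvas into 5825×4660 spans the width: 5825.00 × 3883.33 (×2.0205 from 2883×1922).
Applying the same ×2.0205: 1729.80 → 3495.00.

3495 px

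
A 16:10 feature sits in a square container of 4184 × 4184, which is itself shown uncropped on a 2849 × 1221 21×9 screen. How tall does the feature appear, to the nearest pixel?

Inside the 4184×4184 canvas the feature is width-limited at 4184.00 × 2615.00.
The square canvas is height-limited in 2849×1221, giving 1221.00 × 1221.00; scale factor 0.2918.
The feature scales with it: height 2615.00 × 0.2918 ≈ 763.12.

763 px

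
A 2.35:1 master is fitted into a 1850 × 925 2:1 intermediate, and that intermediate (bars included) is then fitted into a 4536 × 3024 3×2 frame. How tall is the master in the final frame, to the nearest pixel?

2.35:1 in 1850×925: fills the width, so the master is 1850.00 × 787.23.
Second fit — the 2:1 canvas into 4536×3024 spans the width: 4536.00 × 2268.00 (×2.4519 from 1850×925).
Applying the same ×2.4519: 787.23 → 1930.21.

1930 px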